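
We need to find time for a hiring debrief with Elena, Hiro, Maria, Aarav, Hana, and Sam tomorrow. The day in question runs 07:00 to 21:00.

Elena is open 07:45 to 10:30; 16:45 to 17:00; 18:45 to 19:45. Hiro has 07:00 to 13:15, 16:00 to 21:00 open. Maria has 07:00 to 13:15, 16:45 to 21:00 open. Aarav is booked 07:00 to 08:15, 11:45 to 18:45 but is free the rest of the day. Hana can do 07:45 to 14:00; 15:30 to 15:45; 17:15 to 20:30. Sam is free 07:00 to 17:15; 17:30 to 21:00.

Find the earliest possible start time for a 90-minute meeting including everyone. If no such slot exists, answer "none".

Elena free: 07:45-10:30, 16:45-17:00, 18:45-19:45.
Hiro free: 07:00-13:15, 16:00-21:00.
Maria free: 07:00-13:15, 16:45-21:00.
Aarav free: 08:15-11:45, 18:45-21:00 (invert busy blocks within the working day).
Hana free: 07:45-14:00, 15:30-15:45, 17:15-20:30.
Sam free: 07:00-17:15, 17:30-21:00.
Elena ∩ Hiro: 07:45-10:30, 16:45-17:00, 18:45-19:45.
Elena ∩ Hiro ∩ Maria: 07:45-10:30, 16:45-17:00, 18:45-19:45.
Elena ∩ Hiro ∩ Maria ∩ Aarav: 08:15-10:30, 18:45-19:45.
Elena ∩ Hiro ∩ Maria ∩ Aarav ∩ Hana: 08:15-10:30, 18:45-19:45.
Elena ∩ Hiro ∩ Maria ∩ Aarav ∩ Hana ∩ Sam: 08:15-10:30, 18:45-19:45.
The first common window of at least 90 minutes is 08:15-10:30, so the earliest start is 08:15.

08:15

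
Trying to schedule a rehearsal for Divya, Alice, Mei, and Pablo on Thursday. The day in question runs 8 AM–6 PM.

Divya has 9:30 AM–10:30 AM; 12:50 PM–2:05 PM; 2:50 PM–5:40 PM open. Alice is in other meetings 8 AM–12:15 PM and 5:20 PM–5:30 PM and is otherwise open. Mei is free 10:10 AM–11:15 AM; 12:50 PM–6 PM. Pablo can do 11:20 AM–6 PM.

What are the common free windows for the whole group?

12:50-14:05, 14:50-17:20, 17:30-17:40

Divya free: 09:30-10:30, 12:50-14:05, 14:50-17:40.
Alice free: 12:15-17:20, 17:30-18:00 (invert busy blocks within the working day).
Mei free: 10:10-11:15, 12:50-18:00.
Pablo free: 11:20-18:00.
Divya ∩ Alice: 12:50-14:05, 14:50-17:20, 17:30-17:40.
Divya ∩ Alice ∩ Mei: 12:50-14:05, 14:50-17:20, 17:30-17:40.
Divya ∩ Alice ∩ Mei ∩ Pablo: 12:50-14:05, 14:50-17:20, 17:30-17:40.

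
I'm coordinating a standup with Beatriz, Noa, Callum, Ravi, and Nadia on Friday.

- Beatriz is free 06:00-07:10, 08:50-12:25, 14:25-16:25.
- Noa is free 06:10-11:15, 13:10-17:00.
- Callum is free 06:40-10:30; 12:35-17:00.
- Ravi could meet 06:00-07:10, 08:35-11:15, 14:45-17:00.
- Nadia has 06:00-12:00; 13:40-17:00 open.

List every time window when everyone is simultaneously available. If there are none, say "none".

06:40-07:10, 08:50-10:30, 14:45-16:25

Beatriz ∩ Noa: 06:10-07:10, 08:50-11:15, 14:25-16:25.
Beatriz ∩ Noa ∩ Callum: 06:40-07:10, 08:50-10:30, 14:25-16:25.
Beatriz ∩ Noa ∩ Callum ∩ Ravi: 06:40-07:10, 08:50-10:30, 14:45-16:25.
Beatriz ∩ Noa ∩ Callum ∩ Ravi ∩ Nadia: 06:40-07:10, 08:50-10:30, 14:45-16:25.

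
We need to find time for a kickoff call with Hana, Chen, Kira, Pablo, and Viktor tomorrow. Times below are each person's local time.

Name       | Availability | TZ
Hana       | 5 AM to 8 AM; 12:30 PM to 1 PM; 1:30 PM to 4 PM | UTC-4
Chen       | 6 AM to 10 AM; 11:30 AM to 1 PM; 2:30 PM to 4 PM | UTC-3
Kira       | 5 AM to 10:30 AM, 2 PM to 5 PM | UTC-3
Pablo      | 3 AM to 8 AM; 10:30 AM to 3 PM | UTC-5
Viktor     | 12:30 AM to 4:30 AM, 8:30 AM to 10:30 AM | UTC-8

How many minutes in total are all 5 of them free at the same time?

Hana in UTC: 09:00-12:00, 16:30-17:00, 17:30-20:00 (add 4h to convert from UTC-4).
Chen in UTC: 09:00-13:00, 14:30-16:00, 17:30-19:00 (add 3h to convert from UTC-3).
Kira in UTC: 08:00-13:30, 17:00-20:00 (add 3h to convert from UTC-3).
Pablo in UTC: 08:00-13:00, 15:30-20:00 (add 5h to convert from UTC-5).
Viktor in UTC: 08:30-12:30, 16:30-18:30 (add 8h to convert from UTC-8).
Hana ∩ Chen: 09:00-12:00, 17:30-19:00.
Hana ∩ Chen ∩ Kira: 09:00-12:00, 17:30-19:00.
Hana ∩ Chen ∩ Kira ∩ Pablo: 09:00-12:00, 17:30-19:00.
Hana ∩ Chen ∩ Kira ∩ Pablo ∩ Viktor: 09:00-12:00, 17:30-18:30.
So the common availability across everyone is 09:00-12:00, 17:30-18:30.
Summing the common windows: 180 + 60 = 240 minutes.

240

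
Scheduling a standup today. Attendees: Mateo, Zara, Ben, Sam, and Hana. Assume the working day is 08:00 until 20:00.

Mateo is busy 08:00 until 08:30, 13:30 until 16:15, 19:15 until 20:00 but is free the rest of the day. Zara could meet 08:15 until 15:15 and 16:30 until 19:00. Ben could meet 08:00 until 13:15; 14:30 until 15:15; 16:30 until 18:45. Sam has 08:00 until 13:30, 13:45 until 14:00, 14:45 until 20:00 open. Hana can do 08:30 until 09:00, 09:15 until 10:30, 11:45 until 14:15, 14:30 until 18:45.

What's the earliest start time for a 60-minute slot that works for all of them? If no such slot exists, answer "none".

Mateo free: 08:30-13:30, 16:15-19:15 (invert busy blocks within the working day).
Zara free: 08:15-15:15, 16:30-19:00.
Ben free: 08:00-13:15, 14:30-15:15, 16:30-18:45.
Sam free: 08:00-13:30, 13:45-14:00, 14:45-20:00.
Hana free: 08:30-09:00, 09:15-10:30, 11:45-14:15, 14:30-18:45.
Mateo ∩ Zara: 08:30-13:30, 16:30-19:00.
Mateo ∩ Zara ∩ Ben: 08:30-13:15, 16:30-18:45.
Mateo ∩ Zara ∩ Ben ∩ Sam: 08:30-13:15, 16:30-18:45.
Mateo ∩ Zara ∩ Ben ∩ Sam ∩ Hana: 08:30-09:00, 09:15-10:30, 11:45-13:15, 16:30-18:45.
Those are the intersection windows.
The first common window of at least 60 minutes is 09:15-10:30, so the earliest start is 09:15.

09:15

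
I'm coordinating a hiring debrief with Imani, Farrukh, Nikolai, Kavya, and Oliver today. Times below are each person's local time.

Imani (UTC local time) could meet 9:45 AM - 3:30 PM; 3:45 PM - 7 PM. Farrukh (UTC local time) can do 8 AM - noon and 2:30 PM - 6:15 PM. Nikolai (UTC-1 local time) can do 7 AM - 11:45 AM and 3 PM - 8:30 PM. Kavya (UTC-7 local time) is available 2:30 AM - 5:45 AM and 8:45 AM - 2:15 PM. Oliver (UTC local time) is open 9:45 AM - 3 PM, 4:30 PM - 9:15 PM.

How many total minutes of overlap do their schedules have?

Imani in UTC: 09:45-15:30, 15:45-19:00.
Farrukh in UTC: 08:00-12:00, 14:30-18:15.
Nikolai in UTC: 08:00-12:45, 16:00-21:30 (add 1h to convert from UTC-1).
Kavya in UTC: 09:30-12:45, 15:45-21:15 (add 7h to convert from UTC-7).
Oliver in UTC: 09:45-15:00, 16:30-21:15.
Imani ∩ Farrukh: 09:45-12:00, 14:30-15:30, 15:45-18:15.
Imani ∩ Farrukh ∩ Nikolai: 09:45-12:00, 16:00-18:15.
Imani ∩ Farrukh ∩ Nikolai ∩ Kavya: 09:45-12:00, 16:00-18:15.
Imani ∩ Farrukh ∩ Nikolai ∩ Kavya ∩ Oliver: 09:45-12:00, 16:30-18:15.
Summing the common windows: 135 + 105 = 240 minutes.

240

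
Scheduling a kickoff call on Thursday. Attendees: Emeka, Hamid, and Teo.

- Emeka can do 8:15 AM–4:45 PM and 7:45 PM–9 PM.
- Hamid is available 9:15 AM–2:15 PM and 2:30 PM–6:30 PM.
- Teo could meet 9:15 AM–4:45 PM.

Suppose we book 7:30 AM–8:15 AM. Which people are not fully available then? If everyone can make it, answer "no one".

Emeka, Hamid, Teo

Emeka: not fully free for 07:30-08:15. Hamid: not fully free for 07:30-08:15. Teo: not fully free for 07:30-08:15.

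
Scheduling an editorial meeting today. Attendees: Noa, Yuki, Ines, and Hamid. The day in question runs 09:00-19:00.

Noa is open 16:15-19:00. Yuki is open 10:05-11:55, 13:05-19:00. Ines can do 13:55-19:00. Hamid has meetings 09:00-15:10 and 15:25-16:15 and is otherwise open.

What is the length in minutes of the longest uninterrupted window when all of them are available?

165

Noa free: 16:15-19:00.
Yuki free: 10:05-11:55, 13:05-19:00.
Ines free: 13:55-19:00.
Hamid free: 15:10-15:25, 16:15-19:00 (invert busy blocks within the working day).
Noa ∩ Yuki: 16:15-19:00.
Noa ∩ Yuki ∩ Ines: 16:15-19:00.
Noa ∩ Yuki ∩ Ines ∩ Hamid: 16:15-19:00.
The longest is 16:15-19:00 at 165 minutes.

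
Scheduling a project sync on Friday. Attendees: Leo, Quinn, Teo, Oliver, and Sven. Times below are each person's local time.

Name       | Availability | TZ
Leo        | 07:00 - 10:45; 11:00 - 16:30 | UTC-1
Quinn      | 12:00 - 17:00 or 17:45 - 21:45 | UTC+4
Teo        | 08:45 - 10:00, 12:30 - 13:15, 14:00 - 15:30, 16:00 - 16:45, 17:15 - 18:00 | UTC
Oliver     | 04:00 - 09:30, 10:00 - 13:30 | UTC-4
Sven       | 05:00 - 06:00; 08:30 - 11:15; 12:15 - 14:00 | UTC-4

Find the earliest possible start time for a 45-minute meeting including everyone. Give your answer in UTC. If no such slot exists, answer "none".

09:00

Leo in UTC: 08:00-11:45, 12:00-17:30 (add 1h to convert from UTC-1).
Quinn in UTC: 08:00-13:00, 13:45-17:45 (subtract 4h to convert from UTC+4).
Teo in UTC: 08:45-10:00, 12:30-13:15, 14:00-15:30, 16:00-16:45, 17:15-18:00.
Oliver in UTC: 08:00-13:30, 14:00-17:30 (add 4h to convert from UTC-4).
Sven in UTC: 09:00-10:00, 12:30-15:15, 16:15-18:00 (add 4h to convert from UTC-4).
Leo ∩ Quinn: 08:00-11:45, 12:00-13:00, 13:45-17:30.
Leo ∩ Quinn ∩ Teo: 08:45-10:00, 12:30-13:00, 14:00-15:30, 16:00-16:45, 17:15-17:30.
Leo ∩ Quinn ∩ Teo ∩ Oliver: 08:45-10:00, 12:30-13:00, 14:00-15:30, 16:00-16:45, 17:15-17:30.
Leo ∩ Quinn ∩ Teo ∩ Oliver ∩ Sven: 09:00-10:00, 12:30-13:00, 14:00-15:15, 16:15-16:45, 17:15-17:30.
So the common availability across everyone is 09:00-10:00, 12:30-13:00, 14:00-15:15, 16:15-16:45, 17:15-17:30.
The first common window of at least 45 minutes is 09:00-10:00, so the earliest start is 09:00.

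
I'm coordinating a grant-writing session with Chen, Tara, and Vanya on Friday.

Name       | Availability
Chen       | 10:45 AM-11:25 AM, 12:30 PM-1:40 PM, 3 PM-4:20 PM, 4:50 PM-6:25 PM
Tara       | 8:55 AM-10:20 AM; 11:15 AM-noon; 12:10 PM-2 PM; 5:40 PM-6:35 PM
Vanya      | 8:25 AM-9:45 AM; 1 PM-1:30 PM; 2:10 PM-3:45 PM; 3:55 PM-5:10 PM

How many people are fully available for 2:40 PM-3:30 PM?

Vanya can make the full 14:40-15:30 slot — that's 1.

1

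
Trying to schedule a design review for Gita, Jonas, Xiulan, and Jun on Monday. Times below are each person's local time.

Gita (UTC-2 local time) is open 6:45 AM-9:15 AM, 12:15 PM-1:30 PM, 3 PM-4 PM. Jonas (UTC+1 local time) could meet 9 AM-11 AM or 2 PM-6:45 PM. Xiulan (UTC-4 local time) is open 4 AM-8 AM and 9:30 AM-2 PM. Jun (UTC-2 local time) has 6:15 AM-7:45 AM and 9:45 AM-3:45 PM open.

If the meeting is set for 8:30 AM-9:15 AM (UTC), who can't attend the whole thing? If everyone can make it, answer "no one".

Gita

Gita in UTC: 08:45-11:15, 14:15-15:30, 17:00-18:00 (add 2h to convert from UTC-2).
Jonas in UTC: 08:00-10:00, 13:00-17:45 (subtract 1h to convert from UTC+1).
Xiulan in UTC: 08:00-12:00, 13:30-18:00 (add 4h to convert from UTC-4).
Jun in UTC: 08:15-09:45, 11:45-17:45 (add 2h to convert from UTC-2).
Gita: not fully free for 08:30-09:15. Jonas: free for 08:30-09:15. Xiulan: free for 08:30-09:15. Jun: free for 08:30-09:15.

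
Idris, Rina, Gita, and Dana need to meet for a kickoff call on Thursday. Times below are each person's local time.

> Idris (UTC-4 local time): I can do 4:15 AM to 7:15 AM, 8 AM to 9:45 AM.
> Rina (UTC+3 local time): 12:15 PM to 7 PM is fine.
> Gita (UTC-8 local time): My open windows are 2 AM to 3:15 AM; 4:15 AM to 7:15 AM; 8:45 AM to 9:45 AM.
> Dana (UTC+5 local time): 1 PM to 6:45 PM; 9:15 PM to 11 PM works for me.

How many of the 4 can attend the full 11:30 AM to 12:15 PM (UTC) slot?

Idris in UTC: 08:15-11:15, 12:00-13:45 (add 4h to convert from UTC-4).
Rina in UTC: 09:15-16:00 (subtract 3h to convert from UTC+3).
Gita in UTC: 10:00-11:15, 12:15-15:15, 16:45-17:45 (add 8h to convert from UTC-8).
Dana in UTC: 08:00-13:45, 16:15-18:00 (subtract 5h to convert from UTC+5).
Rina and Dana can make the full 11:30-12:15 slot — that's 2.

2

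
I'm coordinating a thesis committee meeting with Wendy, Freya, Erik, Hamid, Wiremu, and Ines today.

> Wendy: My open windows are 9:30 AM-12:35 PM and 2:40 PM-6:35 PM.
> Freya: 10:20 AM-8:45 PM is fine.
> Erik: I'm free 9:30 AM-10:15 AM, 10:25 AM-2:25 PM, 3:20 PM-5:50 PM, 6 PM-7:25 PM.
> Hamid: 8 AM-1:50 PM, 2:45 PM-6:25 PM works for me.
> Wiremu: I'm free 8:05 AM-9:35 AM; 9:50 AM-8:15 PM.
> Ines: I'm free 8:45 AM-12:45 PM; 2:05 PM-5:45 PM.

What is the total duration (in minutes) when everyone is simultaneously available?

275

Wendy ∩ Freya: 10:20-12:35, 14:40-18:35.
Wendy ∩ Freya ∩ Erik: 10:25-12:35, 15:20-17:50, 18:00-18:35.
Wendy ∩ Freya ∩ Erik ∩ Hamid: 10:25-12:35, 15:20-17:50, 18:00-18:25.
Wendy ∩ Freya ∩ Erik ∩ Hamid ∩ Wiremu: 10:25-12:35, 15:20-17:50, 18:00-18:25.
Wendy ∩ Freya ∩ Erik ∩ Hamid ∩ Wiremu ∩ Ines: 10:25-12:35, 15:20-17:45.
Summing the common windows: 130 + 145 = 275 minutes.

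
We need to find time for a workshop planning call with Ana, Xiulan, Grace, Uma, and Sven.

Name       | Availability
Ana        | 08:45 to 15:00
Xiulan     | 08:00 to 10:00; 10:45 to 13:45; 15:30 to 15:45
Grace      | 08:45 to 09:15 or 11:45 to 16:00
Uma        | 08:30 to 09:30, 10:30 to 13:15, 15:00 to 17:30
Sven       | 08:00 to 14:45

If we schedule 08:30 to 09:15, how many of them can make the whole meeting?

Xiulan, Uma, and Sven can make the full 08:30-09:15 slot — that's 3.

3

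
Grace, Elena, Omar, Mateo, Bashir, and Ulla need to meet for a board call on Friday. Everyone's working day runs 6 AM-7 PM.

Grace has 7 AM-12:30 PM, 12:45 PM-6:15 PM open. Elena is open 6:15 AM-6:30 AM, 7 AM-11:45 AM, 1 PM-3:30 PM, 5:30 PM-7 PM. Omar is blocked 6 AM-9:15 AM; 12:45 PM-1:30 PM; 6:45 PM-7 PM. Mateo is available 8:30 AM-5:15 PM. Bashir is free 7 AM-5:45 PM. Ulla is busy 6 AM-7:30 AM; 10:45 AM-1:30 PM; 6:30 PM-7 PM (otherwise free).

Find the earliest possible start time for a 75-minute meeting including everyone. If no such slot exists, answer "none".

Grace free: 07:00-12:30, 12:45-18:15.
Elena free: 06:15-06:30, 07:00-11:45, 13:00-15:30, 17:30-19:00.
Omar free: 09:15-12:45, 13:30-18:45 (invert busy blocks within the working day).
Mateo free: 08:30-17:15.
Bashir free: 07:00-17:45.
Ulla free: 07:30-10:45, 13:30-18:30 (invert busy blocks within the working day).
Grace ∩ Elena: 07:00-11:45, 13:00-15:30, 17:30-18:15.
Grace ∩ Elena ∩ Omar: 09:15-11:45, 13:30-15:30, 17:30-18:15.
Grace ∩ Elena ∩ Omar ∩ Mateo: 09:15-11:45, 13:30-15:30.
Grace ∩ Elena ∩ Omar ∩ Mateo ∩ Bashir: 09:15-11:45, 13:30-15:30.
Grace ∩ Elena ∩ Omar ∩ Mateo ∩ Bashir ∩ Ulla: 09:15-10:45, 13:30-15:30.
Those are the intersection windows.
The first common window of at least 75 minutes is 09:15-10:45, so the earliest start is 09:15.

09:15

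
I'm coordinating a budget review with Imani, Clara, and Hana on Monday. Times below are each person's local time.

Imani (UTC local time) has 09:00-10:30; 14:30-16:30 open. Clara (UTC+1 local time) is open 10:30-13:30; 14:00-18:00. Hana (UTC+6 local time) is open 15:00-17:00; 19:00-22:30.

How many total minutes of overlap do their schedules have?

180

Imani in UTC: 09:00-10:30, 14:30-16:30.
Clara in UTC: 09:30-12:30, 13:00-17:00 (subtract 1h to convert from UTC+1).
Hana in UTC: 09:00-11:00, 13:00-16:30 (subtract 6h to convert from UTC+6).
Imani ∩ Clara: 09:30-10:30, 14:30-16:30.
Imani ∩ Clara ∩ Hana: 09:30-10:30, 14:30-16:30.
Summing the common windows: 60 + 120 = 180 minutes.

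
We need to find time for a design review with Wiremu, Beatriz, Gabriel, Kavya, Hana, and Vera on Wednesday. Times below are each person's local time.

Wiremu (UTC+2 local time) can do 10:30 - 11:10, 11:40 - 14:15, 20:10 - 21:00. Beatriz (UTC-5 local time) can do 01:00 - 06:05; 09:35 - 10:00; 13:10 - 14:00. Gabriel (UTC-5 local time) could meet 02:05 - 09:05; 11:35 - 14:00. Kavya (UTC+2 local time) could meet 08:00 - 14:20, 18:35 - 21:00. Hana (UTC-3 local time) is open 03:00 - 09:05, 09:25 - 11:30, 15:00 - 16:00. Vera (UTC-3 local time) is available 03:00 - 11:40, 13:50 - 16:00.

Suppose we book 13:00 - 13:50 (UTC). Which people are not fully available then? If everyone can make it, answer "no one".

Wiremu in UTC: 08:30-09:10, 09:40-12:15, 18:10-19:00 (subtract 2h to convert from UTC+2).
Beatriz in UTC: 06:00-11:05, 14:35-15:00, 18:10-19:00 (add 5h to convert from UTC-5).
Gabriel in UTC: 07:05-14:05, 16:35-19:00 (add 5h to convert from UTC-5).
Kavya in UTC: 06:00-12:20, 16:35-19:00 (subtract 2h to convert from UTC+2).
Hana in UTC: 06:00-12:05, 12:25-14:30, 18:00-19:00 (add 3h to convert from UTC-3).
Vera in UTC: 06:00-14:40, 16:50-19:00 (add 3h to convert from UTC-3).
Wiremu: not fully free for 13:00-13:50. Beatriz: not fully free for 13:00-13:50. Gabriel: free for 13:00-13:50. Kavya: not fully free for 13:00-13:50. Hana: free for 13:00-13:50. Vera: free for 13:00-13:50.

Beatriz, Kavya, Wiremu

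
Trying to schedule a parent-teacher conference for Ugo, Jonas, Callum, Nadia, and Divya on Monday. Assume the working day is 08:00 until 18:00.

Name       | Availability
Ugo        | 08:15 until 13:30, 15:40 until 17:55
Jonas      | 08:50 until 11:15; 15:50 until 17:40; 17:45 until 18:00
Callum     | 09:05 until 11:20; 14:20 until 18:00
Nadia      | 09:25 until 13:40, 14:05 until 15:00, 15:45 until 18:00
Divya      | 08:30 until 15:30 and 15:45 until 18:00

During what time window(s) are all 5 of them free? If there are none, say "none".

09:25-11:15, 15:50-17:40, 17:45-17:55

Ugo ∩ Jonas: 08:50-11:15, 15:50-17:40, 17:45-17:55.
Ugo ∩ Jonas ∩ Callum: 09:05-11:15, 15:50-17:40, 17:45-17:55.
Ugo ∩ Jonas ∩ Callum ∩ Nadia: 09:25-11:15, 15:50-17:40, 17:45-17:55.
Ugo ∩ Jonas ∩ Callum ∩ Nadia ∩ Divya: 09:25-11:15, 15:50-17:40, 17:45-17:55.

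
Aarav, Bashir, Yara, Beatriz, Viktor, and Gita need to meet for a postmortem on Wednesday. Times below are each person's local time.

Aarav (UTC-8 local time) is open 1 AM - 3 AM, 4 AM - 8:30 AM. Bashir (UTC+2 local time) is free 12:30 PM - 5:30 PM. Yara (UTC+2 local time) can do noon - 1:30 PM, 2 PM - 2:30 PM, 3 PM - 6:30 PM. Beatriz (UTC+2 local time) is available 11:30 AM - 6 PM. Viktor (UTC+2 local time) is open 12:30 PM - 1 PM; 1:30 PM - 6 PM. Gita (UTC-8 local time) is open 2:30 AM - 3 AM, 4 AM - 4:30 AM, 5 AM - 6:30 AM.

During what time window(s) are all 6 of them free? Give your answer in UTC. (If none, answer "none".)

10:30-11:00, 12:00-12:30, 13:00-14:30

Aarav in UTC: 09:00-11:00, 12:00-16:30 (add 8h to convert from UTC-8).
Bashir in UTC: 10:30-15:30 (subtract 2h to convert from UTC+2).
Yara in UTC: 10:00-11:30, 12:00-12:30, 13:00-16:30 (subtract 2h to convert from UTC+2).
Beatriz in UTC: 09:30-16:00 (subtract 2h to convert from UTC+2).
Viktor in UTC: 10:30-11:00, 11:30-16:00 (subtract 2h to convert from UTC+2).
Gita in UTC: 10:30-11:00, 12:00-12:30, 13:00-14:30 (add 8h to convert from UTC-8).
Aarav ∩ Bashir: 10:30-11:00, 12:00-15:30.
Aarav ∩ Bashir ∩ Yara: 10:30-11:00, 12:00-12:30, 13:00-15:30.
Aarav ∩ Bashir ∩ Yara ∩ Beatriz: 10:30-11:00, 12:00-12:30, 13:00-15:30.
Aarav ∩ Bashir ∩ Yara ∩ Beatriz ∩ Viktor: 10:30-11:00, 12:00-12:30, 13:00-15:30.
Aarav ∩ Bashir ∩ Yara ∩ Beatriz ∩ Viktor ∩ Gita: 10:30-11:00, 12:00-12:30, 13:00-14:30.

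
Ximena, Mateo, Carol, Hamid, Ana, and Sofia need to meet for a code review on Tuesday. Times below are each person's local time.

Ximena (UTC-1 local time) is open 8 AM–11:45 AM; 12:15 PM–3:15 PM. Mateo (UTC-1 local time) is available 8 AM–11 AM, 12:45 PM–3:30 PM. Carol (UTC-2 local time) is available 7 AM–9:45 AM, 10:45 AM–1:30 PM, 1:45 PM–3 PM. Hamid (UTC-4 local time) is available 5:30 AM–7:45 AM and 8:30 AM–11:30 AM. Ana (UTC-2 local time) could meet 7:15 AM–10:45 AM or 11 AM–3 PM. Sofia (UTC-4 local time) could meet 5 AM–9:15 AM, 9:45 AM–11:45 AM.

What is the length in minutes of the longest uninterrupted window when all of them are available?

135

Ximena in UTC: 09:00-12:45, 13:15-16:15 (add 1h to convert from UTC-1).
Mateo in UTC: 09:00-12:00, 13:45-16:30 (add 1h to convert from UTC-1).
Carol in UTC: 09:00-11:45, 12:45-15:30, 15:45-17:00 (add 2h to convert from UTC-2).
Hamid in UTC: 09:30-11:45, 12:30-15:30 (add 4h to convert from UTC-4).
Ana in UTC: 09:15-12:45, 13:00-17:00 (add 2h to convert from UTC-2).
Sofia in UTC: 09:00-13:15, 13:45-15:45 (add 4h to convert from UTC-4).
Ximena ∩ Mateo: 09:00-12:00, 13:45-16:15.
Ximena ∩ Mateo ∩ Carol: 09:00-11:45, 13:45-15:30, 15:45-16:15.
Ximena ∩ Mateo ∩ Carol ∩ Hamid: 09:30-11:45, 13:45-15:30.
Ximena ∩ Mateo ∩ Carol ∩ Hamid ∩ Ana: 09:30-11:45, 13:45-15:30.
Ximena ∩ Mateo ∩ Carol ∩ Hamid ∩ Ana ∩ Sofia: 09:30-11:45, 13:45-15:30.
The longest is 09:30-11:45 at 135 minutes.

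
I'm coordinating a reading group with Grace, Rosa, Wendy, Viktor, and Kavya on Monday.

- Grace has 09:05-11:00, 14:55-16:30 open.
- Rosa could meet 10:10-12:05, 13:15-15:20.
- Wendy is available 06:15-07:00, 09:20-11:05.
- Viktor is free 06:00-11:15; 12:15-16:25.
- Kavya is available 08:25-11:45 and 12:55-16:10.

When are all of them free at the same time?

Grace ∩ Rosa: 10:10-11:00, 14:55-15:20.
Grace ∩ Rosa ∩ Wendy: 10:10-11:00.
Grace ∩ Rosa ∩ Wendy ∩ Viktor: 10:10-11:00.
Grace ∩ Rosa ∩ Wendy ∩ Viktor ∩ Kavya: 10:10-11:00.
Those are the intersection windows.

10:10-11:00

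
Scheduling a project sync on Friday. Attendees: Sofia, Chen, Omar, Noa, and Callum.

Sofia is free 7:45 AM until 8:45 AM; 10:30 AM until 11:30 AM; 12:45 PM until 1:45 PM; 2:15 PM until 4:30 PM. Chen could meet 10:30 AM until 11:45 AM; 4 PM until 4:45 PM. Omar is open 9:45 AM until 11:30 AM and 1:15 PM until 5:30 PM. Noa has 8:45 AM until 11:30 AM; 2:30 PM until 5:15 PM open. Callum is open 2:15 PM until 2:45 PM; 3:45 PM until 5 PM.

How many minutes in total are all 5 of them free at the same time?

Sofia ∩ Chen: 10:30-11:30, 16:00-16:30.
Sofia ∩ Chen ∩ Omar: 10:30-11:30, 16:00-16:30.
Sofia ∩ Chen ∩ Omar ∩ Noa: 10:30-11:30, 16:00-16:30.
Sofia ∩ Chen ∩ Omar ∩ Noa ∩ Callum: 16:00-16:30.
That's a single block of 30 minutes.

30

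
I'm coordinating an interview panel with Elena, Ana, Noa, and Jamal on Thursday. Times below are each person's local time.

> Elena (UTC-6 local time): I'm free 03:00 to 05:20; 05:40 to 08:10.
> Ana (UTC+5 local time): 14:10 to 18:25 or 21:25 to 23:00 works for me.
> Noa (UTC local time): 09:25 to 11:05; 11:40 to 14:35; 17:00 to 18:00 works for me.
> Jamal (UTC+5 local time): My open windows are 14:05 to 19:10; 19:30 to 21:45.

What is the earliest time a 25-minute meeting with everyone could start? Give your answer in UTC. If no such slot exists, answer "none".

09:25

Elena in UTC: 09:00-11:20, 11:40-14:10 (add 6h to convert from UTC-6).
Ana in UTC: 09:10-13:25, 16:25-18:00 (subtract 5h to convert from UTC+5).
Noa in UTC: 09:25-11:05, 11:40-14:35, 17:00-18:00.
Jamal in UTC: 09:05-14:10, 14:30-16:45 (subtract 5h to convert from UTC+5).
Elena ∩ Ana: 09:10-11:20, 11:40-13:25.
Elena ∩ Ana ∩ Noa: 09:25-11:05, 11:40-13:25.
Elena ∩ Ana ∩ Noa ∩ Jamal: 09:25-11:05, 11:40-13:25.
So the common availability across everyone is 09:25-11:05, 11:40-13:25.
The first common window of at least 25 minutes is 09:25-11:05, so the earliest start is 09:25.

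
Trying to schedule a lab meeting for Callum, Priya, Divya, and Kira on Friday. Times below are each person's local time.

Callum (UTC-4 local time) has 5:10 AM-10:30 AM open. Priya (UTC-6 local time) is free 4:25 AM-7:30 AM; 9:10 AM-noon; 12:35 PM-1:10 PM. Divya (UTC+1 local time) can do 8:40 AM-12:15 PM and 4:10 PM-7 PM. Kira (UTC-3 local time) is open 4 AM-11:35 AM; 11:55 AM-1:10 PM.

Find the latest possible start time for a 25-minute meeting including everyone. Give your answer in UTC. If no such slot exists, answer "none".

Callum in UTC: 09:10-14:30 (add 4h to convert from UTC-4).
Priya in UTC: 10:25-13:30, 15:10-18:00, 18:35-19:10 (add 6h to convert from UTC-6).
Divya in UTC: 07:40-11:15, 15:10-18:00 (subtract 1h to convert from UTC+1).
Kira in UTC: 07:00-14:35, 14:55-16:10 (add 3h to convert from UTC-3).
Callum ∩ Priya: 10:25-13:30.
Callum ∩ Priya ∩ Divya: 10:25-11:15.
Callum ∩ Priya ∩ Divya ∩ Kira: 10:25-11:15.
The last common window of at least 25 minutes is 10:25-11:15; a 25-minute meeting can start as late as 10:50 and still end by 11:15.

10:50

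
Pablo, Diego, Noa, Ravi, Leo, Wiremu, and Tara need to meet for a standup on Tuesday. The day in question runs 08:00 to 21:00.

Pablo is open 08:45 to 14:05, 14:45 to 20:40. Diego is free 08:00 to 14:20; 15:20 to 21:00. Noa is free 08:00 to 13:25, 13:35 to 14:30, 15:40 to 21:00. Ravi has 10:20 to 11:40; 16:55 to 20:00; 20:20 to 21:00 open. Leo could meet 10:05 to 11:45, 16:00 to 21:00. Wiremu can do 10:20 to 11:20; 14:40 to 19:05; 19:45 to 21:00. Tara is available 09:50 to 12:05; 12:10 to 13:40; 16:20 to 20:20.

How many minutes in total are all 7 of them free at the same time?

205

Pablo ∩ Diego: 08:45-14:05, 15:20-20:40.
Pablo ∩ Diego ∩ Noa: 08:45-13:25, 13:35-14:05, 15:40-20:40.
Pablo ∩ Diego ∩ Noa ∩ Ravi: 10:20-11:40, 16:55-20:00, 20:20-20:40.
Pablo ∩ Diego ∩ Noa ∩ Ravi ∩ Leo: 10:20-11:40, 16:55-20:00, 20:20-20:40.
Pablo ∩ Diego ∩ Noa ∩ Ravi ∩ Leo ∩ Wiremu: 10:20-11:20, 16:55-19:05, 19:45-20:00, 20:20-20:40.
Pablo ∩ Diego ∩ Noa ∩ Ravi ∩ Leo ∩ Wiremu ∩ Tara: 10:20-11:20, 16:55-19:05, 19:45-20:00.
So the common availability across everyone is 10:20-11:20, 16:55-19:05, 19:45-20:00.
Summing the common windows: 60 + 130 + 15 = 205 minutes.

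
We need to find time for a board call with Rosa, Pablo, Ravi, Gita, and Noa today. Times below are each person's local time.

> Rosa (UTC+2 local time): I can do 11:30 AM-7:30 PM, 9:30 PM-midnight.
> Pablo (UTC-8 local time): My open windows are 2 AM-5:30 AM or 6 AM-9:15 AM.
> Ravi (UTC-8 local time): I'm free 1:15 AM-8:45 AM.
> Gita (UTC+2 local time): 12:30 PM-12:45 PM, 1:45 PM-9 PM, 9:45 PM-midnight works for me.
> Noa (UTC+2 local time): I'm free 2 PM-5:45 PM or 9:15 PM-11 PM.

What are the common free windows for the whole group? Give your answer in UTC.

Rosa in UTC: 09:30-17:30, 19:30-22:00 (subtract 2h to convert from UTC+2).
Pablo in UTC: 10:00-13:30, 14:00-17:15 (add 8h to convert from UTC-8).
Ravi in UTC: 09:15-16:45 (add 8h to convert from UTC-8).
Gita in UTC: 10:30-10:45, 11:45-19:00, 19:45-22:00 (subtract 2h to convert from UTC+2).
Noa in UTC: 12:00-15:45, 19:15-21:00 (subtract 2h to convert from UTC+2).
Rosa ∩ Pablo: 10:00-13:30, 14:00-17:15.
Rosa ∩ Pablo ∩ Ravi: 10:00-13:30, 14:00-16:45.
Rosa ∩ Pablo ∩ Ravi ∩ Gita: 10:30-10:45, 11:45-13:30, 14:00-16:45.
Rosa ∩ Pablo ∩ Ravi ∩ Gita ∩ Noa: 12:00-13:30, 14:00-15:45.

12:00-13:30, 14:00-15:45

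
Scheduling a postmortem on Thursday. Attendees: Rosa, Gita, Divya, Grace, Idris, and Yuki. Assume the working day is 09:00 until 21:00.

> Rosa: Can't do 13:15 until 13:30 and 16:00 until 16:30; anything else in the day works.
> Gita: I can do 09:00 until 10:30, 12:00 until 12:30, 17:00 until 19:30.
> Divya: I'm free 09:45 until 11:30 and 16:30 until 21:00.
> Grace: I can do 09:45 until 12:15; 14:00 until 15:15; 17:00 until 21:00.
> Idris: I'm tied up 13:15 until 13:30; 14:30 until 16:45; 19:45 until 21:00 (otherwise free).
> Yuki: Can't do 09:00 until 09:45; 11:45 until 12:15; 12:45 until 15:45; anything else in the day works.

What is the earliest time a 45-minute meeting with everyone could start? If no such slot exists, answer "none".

Rosa free: 09:00-13:15, 13:30-16:00, 16:30-21:00 (invert busy blocks within the working day).
Gita free: 09:00-10:30, 12:00-12:30, 17:00-19:30.
Divya free: 09:45-11:30, 16:30-21:00.
Grace free: 09:45-12:15, 14:00-15:15, 17:00-21:00.
Idris free: 09:00-13:15, 13:30-14:30, 16:45-19:45 (invert busy blocks within the working day).
Yuki free: 09:45-11:45, 12:15-12:45, 15:45-21:00 (invert busy blocks within the working day).
Rosa ∩ Gita: 09:00-10:30, 12:00-12:30, 17:00-19:30.
Rosa ∩ Gita ∩ Divya: 09:45-10:30, 17:00-19:30.
Rosa ∩ Gita ∩ Divya ∩ Grace: 09:45-10:30, 17:00-19:30.
Rosa ∩ Gita ∩ Divya ∩ Grace ∩ Idris: 09:45-10:30, 17:00-19:30.
Rosa ∩ Gita ∩ Divya ∩ Grace ∩ Idris ∩ Yuki: 09:45-10:30, 17:00-19:30.
So the common availability across everyone is 09:45-10:30, 17:00-19:30.
The first common window of at least 45 minutes is 09:45-10:30, so the earliest start is 09:45.

09:45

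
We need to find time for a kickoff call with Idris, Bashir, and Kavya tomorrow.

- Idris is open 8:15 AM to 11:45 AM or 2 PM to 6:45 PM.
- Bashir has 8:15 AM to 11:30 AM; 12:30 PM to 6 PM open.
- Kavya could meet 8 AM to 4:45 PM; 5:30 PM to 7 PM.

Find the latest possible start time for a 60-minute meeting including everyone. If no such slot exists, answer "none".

15:45

Idris ∩ Bashir: 08:15-11:30, 14:00-18:00.
Idris ∩ Bashir ∩ Kavya: 08:15-11:30, 14:00-16:45, 17:30-18:00.
The last common window of at least 60 minutes is 14:00-16:45; a 60-minute meeting can start as late as 15:45 and still end by 16:45.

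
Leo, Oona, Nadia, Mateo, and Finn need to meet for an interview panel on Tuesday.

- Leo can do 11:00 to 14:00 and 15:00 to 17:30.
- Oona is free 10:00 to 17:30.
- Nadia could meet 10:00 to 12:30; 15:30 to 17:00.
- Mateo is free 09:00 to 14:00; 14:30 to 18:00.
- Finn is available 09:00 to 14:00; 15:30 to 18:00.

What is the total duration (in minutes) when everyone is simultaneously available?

180

Leo ∩ Oona: 11:00-14:00, 15:00-17:30.
Leo ∩ Oona ∩ Nadia: 11:00-12:30, 15:30-17:00.
Leo ∩ Oona ∩ Nadia ∩ Mateo: 11:00-12:30, 15:30-17:00.
Leo ∩ Oona ∩ Nadia ∩ Mateo ∩ Finn: 11:00-12:30, 15:30-17:00.
Summing the common windows: 90 + 90 = 180 minutes.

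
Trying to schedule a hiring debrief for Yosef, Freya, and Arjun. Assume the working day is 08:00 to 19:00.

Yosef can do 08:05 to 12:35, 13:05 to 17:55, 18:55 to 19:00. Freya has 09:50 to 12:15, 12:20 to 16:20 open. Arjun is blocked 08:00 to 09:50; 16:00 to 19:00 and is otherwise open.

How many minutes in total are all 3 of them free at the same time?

335

Yosef free: 08:05-12:35, 13:05-17:55, 18:55-19:00.
Freya free: 09:50-12:15, 12:20-16:20.
Arjun free: 09:50-16:00 (invert busy blocks within the working day).
Yosef ∩ Freya: 09:50-12:15, 12:20-12:35, 13:05-16:20.
Yosef ∩ Freya ∩ Arjun: 09:50-12:15, 12:20-12:35, 13:05-16:00.
So the common availability across everyone is 09:50-12:15, 12:20-12:35, 13:05-16:00.
Summing the common windows: 145 + 15 + 175 = 335 minutes.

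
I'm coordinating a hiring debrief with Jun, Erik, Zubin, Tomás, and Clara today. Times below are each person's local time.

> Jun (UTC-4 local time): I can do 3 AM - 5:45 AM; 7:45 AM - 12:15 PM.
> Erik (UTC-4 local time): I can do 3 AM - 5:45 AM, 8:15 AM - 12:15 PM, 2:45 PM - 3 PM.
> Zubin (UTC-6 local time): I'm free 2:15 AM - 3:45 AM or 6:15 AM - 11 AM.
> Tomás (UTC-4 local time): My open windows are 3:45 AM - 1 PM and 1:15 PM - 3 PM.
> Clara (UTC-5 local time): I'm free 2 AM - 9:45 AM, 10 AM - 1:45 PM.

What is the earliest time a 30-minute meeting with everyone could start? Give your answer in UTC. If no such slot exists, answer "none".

Jun in UTC: 07:00-09:45, 11:45-16:15 (add 4h to convert from UTC-4).
Erik in UTC: 07:00-09:45, 12:15-16:15, 18:45-19:00 (add 4h to convert from UTC-4).
Zubin in UTC: 08:15-09:45, 12:15-17:00 (add 6h to convert from UTC-6).
Tomás in UTC: 07:45-17:00, 17:15-19:00 (add 4h to convert from UTC-4).
Clara in UTC: 07:00-14:45, 15:00-18:45 (add 5h to convert from UTC-5).
Jun ∩ Erik: 07:00-09:45, 12:15-16:15.
Jun ∩ Erik ∩ Zubin: 08:15-09:45, 12:15-16:15.
Jun ∩ Erik ∩ Zubin ∩ Tomás: 08:15-09:45, 12:15-16:15.
Jun ∩ Erik ∩ Zubin ∩ Tomás ∩ Clara: 08:15-09:45, 12:15-14:45, 15:00-16:15.
The first common window of at least 30 minutes is 08:15-09:45, so the earliest start is 08:15.

08:15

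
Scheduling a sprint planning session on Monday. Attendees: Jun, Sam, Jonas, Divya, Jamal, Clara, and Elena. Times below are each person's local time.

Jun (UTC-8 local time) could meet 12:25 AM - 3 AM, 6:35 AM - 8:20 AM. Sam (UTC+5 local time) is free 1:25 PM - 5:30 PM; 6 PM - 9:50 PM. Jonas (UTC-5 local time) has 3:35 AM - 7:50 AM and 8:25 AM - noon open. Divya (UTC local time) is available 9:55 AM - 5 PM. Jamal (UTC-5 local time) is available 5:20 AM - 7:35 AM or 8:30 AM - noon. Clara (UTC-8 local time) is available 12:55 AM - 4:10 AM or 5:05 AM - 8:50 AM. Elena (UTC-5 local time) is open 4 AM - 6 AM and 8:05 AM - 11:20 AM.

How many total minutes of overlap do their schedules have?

145

Jun in UTC: 08:25-11:00, 14:35-16:20 (add 8h to convert from UTC-8).
Sam in UTC: 08:25-12:30, 13:00-16:50 (subtract 5h to convert from UTC+5).
Jonas in UTC: 08:35-12:50, 13:25-17:00 (add 5h to convert from UTC-5).
Divya in UTC: 09:55-17:00.
Jamal in UTC: 10:20-12:35, 13:30-17:00 (add 5h to convert from UTC-5).
Clara in UTC: 08:55-12:10, 13:05-16:50 (add 8h to convert from UTC-8).
Elena in UTC: 09:00-11:00, 13:05-16:20 (add 5h to convert from UTC-5).
Jun ∩ Sam: 08:25-11:00, 14:35-16:20.
Jun ∩ Sam ∩ Jonas: 08:35-11:00, 14:35-16:20.
Jun ∩ Sam ∩ Jonas ∩ Divya: 09:55-11:00, 14:35-16:20.
Jun ∩ Sam ∩ Jonas ∩ Divya ∩ Jamal: 10:20-11:00, 14:35-16:20.
Jun ∩ Sam ∩ Jonas ∩ Divya ∩ Jamal ∩ Clara: 10:20-11:00, 14:35-16:20.
Jun ∩ Sam ∩ Jonas ∩ Divya ∩ Jamal ∩ Clara ∩ Elena: 10:20-11:00, 14:35-16:20.
Summing the common windows: 40 + 105 = 145 minutes.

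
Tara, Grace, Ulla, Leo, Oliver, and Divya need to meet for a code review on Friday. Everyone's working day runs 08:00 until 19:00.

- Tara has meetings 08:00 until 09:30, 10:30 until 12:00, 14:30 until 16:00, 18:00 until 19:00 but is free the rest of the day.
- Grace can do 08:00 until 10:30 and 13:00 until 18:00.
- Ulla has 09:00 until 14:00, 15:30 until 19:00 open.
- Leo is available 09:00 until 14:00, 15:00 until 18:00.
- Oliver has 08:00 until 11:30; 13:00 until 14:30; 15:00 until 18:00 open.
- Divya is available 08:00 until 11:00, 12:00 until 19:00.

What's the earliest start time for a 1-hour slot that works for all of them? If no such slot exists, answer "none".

Tara free: 09:30-10:30, 12:00-14:30, 16:00-18:00 (invert busy blocks within the working day).
Grace free: 08:00-10:30, 13:00-18:00.
Ulla free: 09:00-14:00, 15:30-19:00.
Leo free: 09:00-14:00, 15:00-18:00.
Oliver free: 08:00-11:30, 13:00-14:30, 15:00-18:00.
Divya free: 08:00-11:00, 12:00-19:00.
Tara ∩ Grace: 09:30-10:30, 13:00-14:30, 16:00-18:00.
Tara ∩ Grace ∩ Ulla: 09:30-10:30, 13:00-14:00, 16:00-18:00.
Tara ∩ Grace ∩ Ulla ∩ Leo: 09:30-10:30, 13:00-14:00, 16:00-18:00.
Tara ∩ Grace ∩ Ulla ∩ Leo ∩ Oliver: 09:30-10:30, 13:00-14:00, 16:00-18:00.
Tara ∩ Grace ∩ Ulla ∩ Leo ∩ Oliver ∩ Divya: 09:30-10:30, 13:00-14:00, 16:00-18:00.
The first common window of at least 60 minutes is 09:30-10:30, so the earliest start is 09:30.

09:30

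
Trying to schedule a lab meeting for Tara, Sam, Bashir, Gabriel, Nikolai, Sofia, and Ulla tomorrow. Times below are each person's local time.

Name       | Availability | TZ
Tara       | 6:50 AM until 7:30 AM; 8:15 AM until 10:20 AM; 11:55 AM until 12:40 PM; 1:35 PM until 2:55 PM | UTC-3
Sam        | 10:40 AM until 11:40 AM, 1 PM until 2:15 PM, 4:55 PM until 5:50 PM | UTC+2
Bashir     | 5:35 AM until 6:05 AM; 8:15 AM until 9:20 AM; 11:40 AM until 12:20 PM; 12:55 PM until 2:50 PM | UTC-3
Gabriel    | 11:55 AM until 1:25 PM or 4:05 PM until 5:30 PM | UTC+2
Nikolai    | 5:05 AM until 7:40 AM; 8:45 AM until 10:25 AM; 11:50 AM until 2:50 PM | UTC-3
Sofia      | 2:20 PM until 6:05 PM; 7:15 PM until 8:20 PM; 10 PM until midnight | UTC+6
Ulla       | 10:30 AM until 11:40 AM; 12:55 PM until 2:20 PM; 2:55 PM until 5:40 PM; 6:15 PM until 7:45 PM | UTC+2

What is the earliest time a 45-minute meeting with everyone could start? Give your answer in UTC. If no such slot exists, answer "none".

Tara in UTC: 09:50-10:30, 11:15-13:20, 14:55-15:40, 16:35-17:55 (add 3h to convert from UTC-3).
Sam in UTC: 08:40-09:40, 11:00-12:15, 14:55-15:50 (subtract 2h to convert from UTC+2).
Bashir in UTC: 08:35-09:05, 11:15-12:20, 14:40-15:20, 15:55-17:50 (add 3h to convert from UTC-3).
Gabriel in UTC: 09:55-11:25, 14:05-15:30 (subtract 2h to convert from UTC+2).
Nikolai in UTC: 08:05-10:40, 11:45-13:25, 14:50-17:50 (add 3h to convert from UTC-3).
Sofia in UTC: 08:20-12:05, 13:15-14:20, 16:00-18:00 (subtract 6h to convert from UTC+6).
Ulla in UTC: 08:30-09:40, 10:55-12:20, 12:55-15:40, 16:15-17:45 (subtract 2h to convert from UTC+2).
Tara ∩ Sam: 11:15-12:15, 14:55-15:40.
Tara ∩ Sam ∩ Bashir: 11:15-12:15, 14:55-15:20.
Tara ∩ Sam ∩ Bashir ∩ Gabriel: 11:15-11:25, 14:55-15:20.
Tara ∩ Sam ∩ Bashir ∩ Gabriel ∩ Nikolai: 14:55-15:20.
Tara ∩ Sam ∩ Bashir ∩ Gabriel ∩ Nikolai ∩ Sofia: ∅.
Tara ∩ Sam ∩ Bashir ∩ Gabriel ∩ Nikolai ∩ Sofia ∩ Ulla: ∅.
There is no time when everyone is free.
No common window is at least 45 minutes long.

none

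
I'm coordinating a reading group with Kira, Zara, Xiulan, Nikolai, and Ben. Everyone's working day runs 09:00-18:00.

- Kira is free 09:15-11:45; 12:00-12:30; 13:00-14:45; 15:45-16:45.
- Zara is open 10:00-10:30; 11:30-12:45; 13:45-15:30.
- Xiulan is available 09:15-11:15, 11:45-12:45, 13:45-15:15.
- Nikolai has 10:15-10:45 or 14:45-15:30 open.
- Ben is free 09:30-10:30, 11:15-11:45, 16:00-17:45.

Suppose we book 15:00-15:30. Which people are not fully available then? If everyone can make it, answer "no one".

Kira: not fully free for 15:00-15:30. Zara: free for 15:00-15:30. Xiulan: not fully free for 15:00-15:30. Nikolai: free for 15:00-15:30. Ben: not fully free for 15:00-15:30.

Ben, Kira, Xiulan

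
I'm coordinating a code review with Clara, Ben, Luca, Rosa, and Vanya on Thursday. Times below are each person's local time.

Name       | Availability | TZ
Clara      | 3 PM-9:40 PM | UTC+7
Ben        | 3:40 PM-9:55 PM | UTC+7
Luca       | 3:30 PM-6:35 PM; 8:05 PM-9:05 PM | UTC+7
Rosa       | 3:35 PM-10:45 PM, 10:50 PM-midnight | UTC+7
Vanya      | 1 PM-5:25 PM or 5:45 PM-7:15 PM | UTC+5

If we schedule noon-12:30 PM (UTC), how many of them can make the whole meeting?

Clara in UTC: 08:00-14:40 (subtract 7h to convert from UTC+7).
Ben in UTC: 08:40-14:55 (subtract 7h to convert from UTC+7).
Luca in UTC: 08:30-11:35, 13:05-14:05 (subtract 7h to convert from UTC+7).
Rosa in UTC: 08:35-15:45, 15:50-17:00 (subtract 7h to convert from UTC+7).
Vanya in UTC: 08:00-12:25, 12:45-14:15 (subtract 5h to convert from UTC+5).
Clara, Ben, and Rosa can make the full 12:00-12:30 slot — that's 3.

3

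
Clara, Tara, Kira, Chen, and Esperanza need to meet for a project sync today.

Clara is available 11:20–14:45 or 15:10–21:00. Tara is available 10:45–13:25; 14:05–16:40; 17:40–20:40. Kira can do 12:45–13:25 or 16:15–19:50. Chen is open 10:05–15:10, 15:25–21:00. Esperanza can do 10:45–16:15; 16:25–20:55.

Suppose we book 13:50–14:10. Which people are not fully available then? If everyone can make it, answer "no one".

Clara: free for 13:50-14:10. Tara: not fully free for 13:50-14:10. Kira: not fully free for 13:50-14:10. Chen: free for 13:50-14:10. Esperanza: free for 13:50-14:10.

Kira, Tara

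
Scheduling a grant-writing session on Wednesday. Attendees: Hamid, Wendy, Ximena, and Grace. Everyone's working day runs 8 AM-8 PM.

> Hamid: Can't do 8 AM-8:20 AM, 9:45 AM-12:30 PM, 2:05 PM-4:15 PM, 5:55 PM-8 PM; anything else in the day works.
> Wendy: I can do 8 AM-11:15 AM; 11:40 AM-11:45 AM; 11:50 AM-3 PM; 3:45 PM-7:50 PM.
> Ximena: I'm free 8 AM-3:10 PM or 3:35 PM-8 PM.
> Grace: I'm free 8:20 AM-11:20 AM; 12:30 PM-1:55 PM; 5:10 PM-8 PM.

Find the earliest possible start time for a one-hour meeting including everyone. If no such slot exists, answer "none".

08:20

Hamid free: 08:20-09:45, 12:30-14:05, 16:15-17:55 (invert busy blocks within the working day).
Wendy free: 08:00-11:15, 11:40-11:45, 11:50-15:00, 15:45-19:50.
Ximena free: 08:00-15:10, 15:35-20:00.
Grace free: 08:20-11:20, 12:30-13:55, 17:10-20:00.
Hamid ∩ Wendy: 08:20-09:45, 12:30-14:05, 16:15-17:55.
Hamid ∩ Wendy ∩ Ximena: 08:20-09:45, 12:30-14:05, 16:15-17:55.
Hamid ∩ Wendy ∩ Ximena ∩ Grace: 08:20-09:45, 12:30-13:55, 17:10-17:55.
The first common window of at least 60 minutes is 08:20-09:45, so the earliest start is 08:20.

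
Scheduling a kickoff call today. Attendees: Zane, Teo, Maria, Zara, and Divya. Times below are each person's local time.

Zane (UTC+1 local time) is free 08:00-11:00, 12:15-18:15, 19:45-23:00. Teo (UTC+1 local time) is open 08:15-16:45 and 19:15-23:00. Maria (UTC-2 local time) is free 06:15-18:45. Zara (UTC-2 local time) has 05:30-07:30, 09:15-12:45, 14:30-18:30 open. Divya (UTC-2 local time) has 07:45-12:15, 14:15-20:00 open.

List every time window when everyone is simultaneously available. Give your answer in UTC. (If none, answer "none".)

11:15-14:15, 18:45-20:30

Zane in UTC: 07:00-10:00, 11:15-17:15, 18:45-22:00 (subtract 1h to convert from UTC+1).
Teo in UTC: 07:15-15:45, 18:15-22:00 (subtract 1h to convert from UTC+1).
Maria in UTC: 08:15-20:45 (add 2h to convert from UTC-2).
Zara in UTC: 07:30-09:30, 11:15-14:45, 16:30-20:30 (add 2h to convert from UTC-2).
Divya in UTC: 09:45-14:15, 16:15-22:00 (add 2h to convert from UTC-2).
Zane ∩ Teo: 07:15-10:00, 11:15-15:45, 18:45-22:00.
Zane ∩ Teo ∩ Maria: 08:15-10:00, 11:15-15:45, 18:45-20:45.
Zane ∩ Teo ∩ Maria ∩ Zara: 08:15-09:30, 11:15-14:45, 18:45-20:30.
Zane ∩ Teo ∩ Maria ∩ Zara ∩ Divya: 11:15-14:15, 18:45-20:30.
Those are the intersection windows.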